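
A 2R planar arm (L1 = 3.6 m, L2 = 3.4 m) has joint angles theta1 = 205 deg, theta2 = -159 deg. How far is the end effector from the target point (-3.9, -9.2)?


End effector via forward kinematics:
x = L1*cos(t1) + L2*cos(t1+t2) = -0.9009
y = L1*sin(t1) + L2*sin(t1+t2) = 0.9243
Distance to target:
d = sqrt((-3.9 - -0.9009)^2 + (-9.2 - 0.9243)^2)
= sqrt(8.9948 + 102.502)
= 10.5592 m


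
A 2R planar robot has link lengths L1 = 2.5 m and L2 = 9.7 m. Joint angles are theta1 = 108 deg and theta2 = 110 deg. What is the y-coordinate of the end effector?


Convert angles to radians: theta1 = 1.885, theta2 = 1.9199
y = L1*sin(theta1) + L2*sin(theta1+theta2)
y = 2.3776 + -5.9719
y = -3.5943


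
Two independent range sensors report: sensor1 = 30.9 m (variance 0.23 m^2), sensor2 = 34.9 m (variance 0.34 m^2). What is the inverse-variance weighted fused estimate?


w1 = (1/var1) / (1/var1 + 1/var2)
   = 4.3478 / (4.3478 + 2.9412) = 0.5965
w2 = 1 - w1 = 0.4035
fused = w1*s1 + w2*s2 = 18.4316 + 14.0825
= 32.514 m


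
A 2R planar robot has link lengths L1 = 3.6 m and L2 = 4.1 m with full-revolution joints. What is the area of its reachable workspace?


r_max = L1 + L2 = 7.7 m
r_min = |L1 - L2| = 0.5 m
Area = pi*(r_max^2 - r_min^2)
= pi*(59.29 - 0.25)
= pi * 59.04
= 185.4796 m^2


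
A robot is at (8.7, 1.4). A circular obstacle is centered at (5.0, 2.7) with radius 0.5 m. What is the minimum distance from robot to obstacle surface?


center_dist = sqrt((8.7-5.0)^2 + (1.4-2.7)^2)
= sqrt(13.69 + 1.69)
= 3.9217
min_dist = center_dist - radius = 3.9217 - 0.5 = 3.4217 m


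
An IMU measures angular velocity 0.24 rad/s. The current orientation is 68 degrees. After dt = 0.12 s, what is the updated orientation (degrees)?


delta_theta = w * dt = 0.24 * 0.12 = 0.0288 rad
= 1.6501 deg
theta_new = 68 + 1.6501 = 69.6501 deg


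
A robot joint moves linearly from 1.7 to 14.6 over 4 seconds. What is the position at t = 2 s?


s = t/T = 2/4 = 0.5
p(t) = p0 + (pf-p0)*s
= 1.7 + (14.6 - 1.7) * 0.5
= 8.15


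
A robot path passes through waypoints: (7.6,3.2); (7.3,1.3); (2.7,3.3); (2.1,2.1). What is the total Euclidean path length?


Segment lengths:
  seg1 = sqrt((-0.3)^2 + (-1.9)^2) = 1.9235
  seg2 = sqrt((-4.6)^2 + (2.0)^2) = 5.016
  seg3 = sqrt((-0.6)^2 + (-1.2)^2) = 1.3416
Total = 8.2812


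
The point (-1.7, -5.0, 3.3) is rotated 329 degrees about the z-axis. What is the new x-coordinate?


Rotation about z-axis: x' = x*cos(theta) - y*sin(theta)
= -1.7 * 0.8572 - -5.0 * -0.515
= -4.0324


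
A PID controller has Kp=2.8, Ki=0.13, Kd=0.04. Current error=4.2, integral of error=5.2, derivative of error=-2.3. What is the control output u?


u = Kp*e + Ki*int(e) + Kd*de/dt
= 2.8*4.2 + 0.13*5.2 + 0.04*(-2.3)
= 11.76 + 0.676 + -0.092
= 12.344


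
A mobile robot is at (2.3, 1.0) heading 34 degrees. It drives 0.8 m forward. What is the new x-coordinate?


x_new = x0 + d*cos(theta)
= 2.3 + 0.8*cos(34)
= 2.3 + 0.6632
= 2.9632


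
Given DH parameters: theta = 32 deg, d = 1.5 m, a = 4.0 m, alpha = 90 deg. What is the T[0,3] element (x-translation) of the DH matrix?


T[0,3] = a * cos(theta)
= 4.0 * cos(32 deg)
= 4.0 * 0.848
= 3.3922


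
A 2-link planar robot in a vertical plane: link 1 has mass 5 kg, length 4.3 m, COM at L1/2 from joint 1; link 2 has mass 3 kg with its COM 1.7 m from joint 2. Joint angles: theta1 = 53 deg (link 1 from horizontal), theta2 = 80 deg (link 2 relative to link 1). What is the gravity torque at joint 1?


Horizontal distance from joint 1 to link-1 COM:
  x_c1 = (L1/2)*cos(t1) = 2.15 * 0.6018 = 1.2939 m
Horizontal distance from joint 1 to link-2 COM:
  x_c2 = L1*cos(t1) + Lc2*cos(t1+t2)
       = 4.3*0.6018 + 1.7*-0.682 = 1.4284 m
tau1 = m1*g*x_c1 + m2*g*x_c2
     = 5*9.81*1.2939 + 3*9.81*1.4284
     = 63.4659 + 42.038
     = 105.5039 Nm


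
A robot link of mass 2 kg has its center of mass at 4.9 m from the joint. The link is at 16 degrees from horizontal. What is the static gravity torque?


tau = m*g*L*cos(angle)
= 2 * 9.81 * 4.9 * cos(16 deg)
= 2 * 9.81 * 4.9 * 0.9613
= 92.4138 Nm


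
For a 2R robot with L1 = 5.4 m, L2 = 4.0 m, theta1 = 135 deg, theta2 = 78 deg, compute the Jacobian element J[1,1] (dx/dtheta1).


J[1,1] = -L1*sin(t1) - L2*sin(t1+t2)
= -5.4*sin(135) - 4.0*sin(213)
= -1.6398


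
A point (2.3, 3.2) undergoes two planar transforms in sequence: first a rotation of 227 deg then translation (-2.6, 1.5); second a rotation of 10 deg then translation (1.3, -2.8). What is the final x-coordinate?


After transform 1:
x1 = cos(227)*2.3 - sin(227)*3.2 + -2.6 = -1.8283
y1 = sin(227)*2.3 + cos(227)*3.2 + 1.5 = -2.3645
After transform 2:
x2 = cos(10)*-1.8283 - sin(10)*-2.3645 + 1.3
= -0.0899


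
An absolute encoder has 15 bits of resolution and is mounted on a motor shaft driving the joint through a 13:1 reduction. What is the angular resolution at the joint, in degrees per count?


counts = 2^15 = 32768
effective counts at joint = 32768 * 13 = 425984
resolution = 360 / 425984
= 8.4510e-04 deg/count


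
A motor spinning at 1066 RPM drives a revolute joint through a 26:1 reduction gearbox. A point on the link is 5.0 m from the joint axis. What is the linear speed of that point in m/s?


omega_motor = 1066 * 2*pi/60 = 111.6313 rad/s
omega_joint = omega_motor / 26 = 4.2935 rad/s
v = omega_joint * r = 4.2935 * 5.0
= 21.4675 m/s


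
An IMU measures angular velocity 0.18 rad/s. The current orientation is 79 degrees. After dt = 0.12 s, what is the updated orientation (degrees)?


delta_theta = w * dt = 0.18 * 0.12 = 0.0216 rad
= 1.2376 deg
theta_new = 79 + 1.2376 = 80.2376 deg


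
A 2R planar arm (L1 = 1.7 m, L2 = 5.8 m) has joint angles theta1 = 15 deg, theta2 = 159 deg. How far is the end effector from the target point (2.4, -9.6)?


End effector via forward kinematics:
x = L1*cos(t1) + L2*cos(t1+t2) = -4.1262
y = L1*sin(t1) + L2*sin(t1+t2) = 1.0463
Distance to target:
d = sqrt((2.4 - -4.1262)^2 + (-9.6 - 1.0463)^2)
= sqrt(42.5907 + 113.3428)
= 12.4873 m


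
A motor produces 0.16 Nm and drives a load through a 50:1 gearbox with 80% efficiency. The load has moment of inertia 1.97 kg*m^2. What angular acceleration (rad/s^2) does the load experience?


tau_out = tau_motor * N * eta
= 0.16 * 50 * 0.8 = 6.4 Nm
alpha = tau_out / I = 6.4 / 1.97
= 3.2487 rad/s^2


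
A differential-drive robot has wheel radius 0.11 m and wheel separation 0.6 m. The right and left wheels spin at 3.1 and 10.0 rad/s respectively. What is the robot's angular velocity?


vR = r*wR = 0.11*3.1 = 0.341 m/s
vL = r*wL = 0.11*10.0 = 1.1 m/s
v = (vR+vL)/2 = 0.7205 m/s
omega = (vR-vL)/L = -1.265 rad/s
angular velocity = -1.265 rad/s


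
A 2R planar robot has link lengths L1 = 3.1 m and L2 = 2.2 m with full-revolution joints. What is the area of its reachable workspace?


r_max = L1 + L2 = 5.3 m
r_min = |L1 - L2| = 0.9 m
Area = pi*(r_max^2 - r_min^2)
= pi*(28.09 - 0.81)
= pi * 27.28
= 85.7026 m^2


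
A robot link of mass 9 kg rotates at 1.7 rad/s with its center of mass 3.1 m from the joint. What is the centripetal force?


F = m * omega^2 * r
= 9 * 1.7^2 * 3.1
= 9 * 2.89 * 3.1
= 80.631 N


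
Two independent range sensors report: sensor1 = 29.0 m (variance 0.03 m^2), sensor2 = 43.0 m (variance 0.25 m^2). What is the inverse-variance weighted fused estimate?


w1 = (1/var1) / (1/var1 + 1/var2)
   = 33.3333 / (33.3333 + 4.0) = 0.8929
w2 = 1 - w1 = 0.1071
fused = w1*s1 + w2*s2 = 25.8929 + 4.6071
= 30.5 m


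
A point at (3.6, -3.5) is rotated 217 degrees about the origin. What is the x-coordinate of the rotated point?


x' = x*cos(theta) - y*sin(theta)
cos(217 deg) = -0.7986, sin(217 deg) = -0.6018
x' = 3.6 * -0.7986 - -3.5 * -0.6018
= -2.8751 - 2.1064
= -4.9814


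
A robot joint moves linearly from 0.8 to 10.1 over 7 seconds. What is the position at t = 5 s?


s = t/T = 5/7 = 0.7143
p(t) = p0 + (pf-p0)*s
= 0.8 + (10.1 - 0.8) * 0.7143
= 7.4429


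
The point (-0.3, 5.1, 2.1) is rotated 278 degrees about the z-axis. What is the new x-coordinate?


Rotation about z-axis: x' = x*cos(theta) - y*sin(theta)
= -0.3 * 0.1392 - 5.1 * -0.9903
= 5.0086


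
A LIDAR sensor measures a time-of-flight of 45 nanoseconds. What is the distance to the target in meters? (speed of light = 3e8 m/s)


tof = 45 ns = 4.5e-08 s
dist = c * tof / 2
= 3e8 * 4.5e-08 / 2
= 6.75 m


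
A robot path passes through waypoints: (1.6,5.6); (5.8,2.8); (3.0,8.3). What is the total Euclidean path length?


Segment lengths:
  seg1 = sqrt((4.2)^2 + (-2.8)^2) = 5.0478
  seg2 = sqrt((-2.8)^2 + (5.5)^2) = 6.1717
Total = 11.2195


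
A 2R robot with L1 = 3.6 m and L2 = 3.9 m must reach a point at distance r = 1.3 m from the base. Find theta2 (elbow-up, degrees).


cos(theta2) = (r^2 - L1^2 - L2^2) / (2*L1*L2)
cos(theta2) = (1.69 - 12.96 - 15.21) / 28.08
cos(theta2) = -0.94302
theta2 = 160.5651 degrees


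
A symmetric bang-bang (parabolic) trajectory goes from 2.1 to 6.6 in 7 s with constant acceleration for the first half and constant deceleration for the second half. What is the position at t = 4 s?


Symmetric rest-to-rest: each phase covers (pf-p0)/2 in time T/2. 0.5*a*(T/2)^2 = (pf-p0)/2 => a = 4*(pf-p0)/T^2
a = 4*(6.6-2.1)/7^2 = 0.3673
t = 4 is in the deceleration phase (t > T/2).
p = pf - 0.5*a*(T-t)^2 = 6.6 - 0.5*0.3673*3^2
= 4.9469


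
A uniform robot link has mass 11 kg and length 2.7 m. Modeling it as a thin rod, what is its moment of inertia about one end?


I = (1/3) * m * L^2
= (1/3) * 11 * 2.7^2
= 0.333333 * 11 * 7.29
= 26.73 kg*m^2


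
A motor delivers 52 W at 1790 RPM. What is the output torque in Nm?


omega = 1790 * 2*pi/60 = 187.4484 rad/s
tau = P / omega = 52 / 187.4484
= 0.2774 Nm


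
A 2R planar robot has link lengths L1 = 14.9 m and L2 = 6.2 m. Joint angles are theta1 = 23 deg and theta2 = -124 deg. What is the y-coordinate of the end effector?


Convert angles to radians: theta1 = 0.4014, theta2 = -2.1642
y = L1*sin(theta1) + L2*sin(theta1+theta2)
y = 5.8219 + -6.0861
y = -0.2642


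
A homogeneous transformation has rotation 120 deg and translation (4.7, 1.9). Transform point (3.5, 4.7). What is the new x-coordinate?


x' = cos(theta)*px - sin(theta)*py + tx
= -0.5*3.5 - 0.866*4.7 + 4.7
= -1.1203


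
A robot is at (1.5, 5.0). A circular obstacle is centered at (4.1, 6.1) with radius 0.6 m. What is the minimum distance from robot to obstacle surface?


center_dist = sqrt((1.5-4.1)^2 + (5.0-6.1)^2)
= sqrt(6.76 + 1.21)
= 2.8231
min_dist = center_dist - radius = 2.8231 - 0.6 = 2.2231 m


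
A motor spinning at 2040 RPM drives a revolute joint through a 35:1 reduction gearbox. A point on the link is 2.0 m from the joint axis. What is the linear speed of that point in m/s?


omega_motor = 2040 * 2*pi/60 = 213.6283 rad/s
omega_joint = omega_motor / 35 = 6.1037 rad/s
v = omega_joint * r = 6.1037 * 2.0
= 12.2073 m/s


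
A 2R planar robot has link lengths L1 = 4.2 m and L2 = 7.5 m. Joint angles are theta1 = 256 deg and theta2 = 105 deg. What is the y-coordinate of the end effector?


Convert angles to radians: theta1 = 4.468, theta2 = 1.8326
y = L1*sin(theta1) + L2*sin(theta1+theta2)
y = -4.0752 + 0.1309
y = -3.9443


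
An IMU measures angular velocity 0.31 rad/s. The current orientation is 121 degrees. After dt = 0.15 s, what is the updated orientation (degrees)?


delta_theta = w * dt = 0.31 * 0.15 = 0.0465 rad
= 2.6643 deg
theta_new = 121 + 2.6643 = 123.6643 deg


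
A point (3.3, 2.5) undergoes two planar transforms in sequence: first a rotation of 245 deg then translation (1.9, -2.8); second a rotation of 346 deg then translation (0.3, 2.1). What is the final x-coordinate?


After transform 1:
x1 = cos(245)*3.3 - sin(245)*2.5 + 1.9 = 2.7711
y1 = sin(245)*3.3 + cos(245)*2.5 + -2.8 = -6.8474
After transform 2:
x2 = cos(346)*2.7711 - sin(346)*-6.8474 + 0.3
= 1.3323


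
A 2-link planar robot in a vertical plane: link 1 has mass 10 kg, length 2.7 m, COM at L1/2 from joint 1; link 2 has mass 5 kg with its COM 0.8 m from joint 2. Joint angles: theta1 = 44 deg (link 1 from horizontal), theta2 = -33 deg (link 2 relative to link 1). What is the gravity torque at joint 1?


Horizontal distance from joint 1 to link-1 COM:
  x_c1 = (L1/2)*cos(t1) = 1.35 * 0.7193 = 0.9711 m
Horizontal distance from joint 1 to link-2 COM:
  x_c2 = L1*cos(t1) + Lc2*cos(t1+t2)
       = 2.7*0.7193 + 0.8*0.9816 = 2.7275 m
tau1 = m1*g*x_c1 + m2*g*x_c2
     = 10*9.81*0.9711 + 5*9.81*2.7275
     = 95.2658 + 133.7848
     = 229.0506 Nm


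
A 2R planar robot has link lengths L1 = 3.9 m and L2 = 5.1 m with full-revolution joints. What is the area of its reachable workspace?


r_max = L1 + L2 = 9.0 m
r_min = |L1 - L2| = 1.2 m
Area = pi*(r_max^2 - r_min^2)
= pi*(81.0 - 1.44)
= pi * 79.56
= 249.9451 m^2


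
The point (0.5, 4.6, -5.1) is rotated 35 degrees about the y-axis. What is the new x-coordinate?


Rotation about y-axis: x' = x*cos(theta) + z*sin(theta)
= 0.5 * 0.8192 + -5.1 * 0.5736
= -2.5157


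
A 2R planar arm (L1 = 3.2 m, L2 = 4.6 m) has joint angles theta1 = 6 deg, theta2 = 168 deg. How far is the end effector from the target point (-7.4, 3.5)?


End effector via forward kinematics:
x = L1*cos(t1) + L2*cos(t1+t2) = -1.3923
y = L1*sin(t1) + L2*sin(t1+t2) = 0.8153
Distance to target:
d = sqrt((-7.4 - -1.3923)^2 + (3.5 - 0.8153)^2)
= sqrt(36.0921 + 7.2075)
= 6.5802 m


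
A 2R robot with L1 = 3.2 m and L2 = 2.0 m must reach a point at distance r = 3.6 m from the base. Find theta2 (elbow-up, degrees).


cos(theta2) = (r^2 - L1^2 - L2^2) / (2*L1*L2)
cos(theta2) = (12.96 - 10.24 - 4.0) / 12.8
cos(theta2) = -0.1
theta2 = 95.7392 degrees


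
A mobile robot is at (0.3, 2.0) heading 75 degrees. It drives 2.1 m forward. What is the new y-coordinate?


y_new = y0 + d*sin(theta)
= 2.0 + 2.1*sin(75)
= 2.0 + 2.0284
= 4.0284


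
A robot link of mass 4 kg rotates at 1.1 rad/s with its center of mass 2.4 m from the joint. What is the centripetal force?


F = m * omega^2 * r
= 4 * 1.1^2 * 2.4
= 4 * 1.21 * 2.4
= 11.616 N


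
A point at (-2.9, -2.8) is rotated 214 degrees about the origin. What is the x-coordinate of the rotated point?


x' = x*cos(theta) - y*sin(theta)
cos(214 deg) = -0.829, sin(214 deg) = -0.5592
x' = -2.9 * -0.829 - -2.8 * -0.5592
= 2.4042 - 1.5657
= 0.8385


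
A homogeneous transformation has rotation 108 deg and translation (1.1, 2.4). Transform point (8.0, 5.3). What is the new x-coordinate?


x' = cos(theta)*px - sin(theta)*py + tx
= -0.309*8.0 - 0.9511*5.3 + 1.1
= -6.4127


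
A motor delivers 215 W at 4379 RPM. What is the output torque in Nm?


omega = 4379 * 2*pi/60 = 458.5678 rad/s
tau = P / omega = 215 / 458.5678
= 0.4689 Nm


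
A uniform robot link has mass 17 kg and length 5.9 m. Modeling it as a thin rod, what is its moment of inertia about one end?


I = (1/3) * m * L^2
= (1/3) * 17 * 5.9^2
= 0.333333 * 17 * 34.81
= 197.2567 kg*m^2


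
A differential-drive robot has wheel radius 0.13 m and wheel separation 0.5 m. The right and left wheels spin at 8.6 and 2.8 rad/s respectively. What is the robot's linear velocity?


vR = r*wR = 0.13*8.6 = 1.118 m/s
vL = r*wL = 0.13*2.8 = 0.364 m/s
v = (vR+vL)/2 = 0.741 m/s
omega = (vR-vL)/L = 1.508 rad/s
linear velocity = 0.741 m/s


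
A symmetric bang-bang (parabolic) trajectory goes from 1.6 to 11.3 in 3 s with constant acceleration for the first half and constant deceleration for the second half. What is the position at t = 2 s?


Symmetric rest-to-rest: each phase covers (pf-p0)/2 in time T/2. 0.5*a*(T/2)^2 = (pf-p0)/2 => a = 4*(pf-p0)/T^2
a = 4*(11.3-1.6)/3^2 = 4.3111
t = 2 is in the deceleration phase (t > T/2).
p = pf - 0.5*a*(T-t)^2 = 11.3 - 0.5*4.3111*1^2
= 9.1444


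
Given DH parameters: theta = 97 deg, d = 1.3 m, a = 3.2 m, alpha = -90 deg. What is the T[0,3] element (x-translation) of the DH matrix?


T[0,3] = a * cos(theta)
= 3.2 * cos(97 deg)
= 3.2 * -0.1219
= -0.39


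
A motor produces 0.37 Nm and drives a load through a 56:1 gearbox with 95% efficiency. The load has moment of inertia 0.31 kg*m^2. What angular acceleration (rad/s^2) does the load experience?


tau_out = tau_motor * N * eta
= 0.37 * 56 * 0.95 = 19.684 Nm
alpha = tau_out / I = 19.684 / 0.31
= 63.4968 rad/s^2


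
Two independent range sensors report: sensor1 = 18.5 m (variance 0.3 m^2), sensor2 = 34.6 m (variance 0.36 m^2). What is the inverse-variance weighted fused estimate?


w1 = (1/var1) / (1/var1 + 1/var2)
   = 3.3333 / (3.3333 + 2.7778) = 0.5455
w2 = 1 - w1 = 0.4545
fused = w1*s1 + w2*s2 = 10.0909 + 15.7273
= 25.8182 m


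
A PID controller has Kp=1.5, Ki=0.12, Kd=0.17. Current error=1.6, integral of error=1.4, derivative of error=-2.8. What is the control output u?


u = Kp*e + Ki*int(e) + Kd*de/dt
= 1.5*1.6 + 0.12*1.4 + 0.17*(-2.8)
= 2.4 + 0.168 + -0.476
= 2.092


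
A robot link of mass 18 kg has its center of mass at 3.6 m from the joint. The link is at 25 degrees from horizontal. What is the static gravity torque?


tau = m*g*L*cos(angle)
= 18 * 9.81 * 3.6 * cos(25 deg)
= 18 * 9.81 * 3.6 * 0.9063
= 576.129 Nm


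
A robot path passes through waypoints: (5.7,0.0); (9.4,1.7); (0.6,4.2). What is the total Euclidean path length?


Segment lengths:
  seg1 = sqrt((3.7)^2 + (1.7)^2) = 4.0719
  seg2 = sqrt((-8.8)^2 + (2.5)^2) = 9.1482
Total = 13.2201


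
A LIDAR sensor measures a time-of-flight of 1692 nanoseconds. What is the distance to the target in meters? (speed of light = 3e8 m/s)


tof = 1692 ns = 1.692e-06 s
dist = c * tof / 2
= 3e8 * 1.692e-06 / 2
= 253.8 m


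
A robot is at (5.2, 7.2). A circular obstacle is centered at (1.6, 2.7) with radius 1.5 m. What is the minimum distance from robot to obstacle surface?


center_dist = sqrt((5.2-1.6)^2 + (7.2-2.7)^2)
= sqrt(12.96 + 20.25)
= 5.7628
min_dist = center_dist - radius = 5.7628 - 1.5 = 4.2628 m


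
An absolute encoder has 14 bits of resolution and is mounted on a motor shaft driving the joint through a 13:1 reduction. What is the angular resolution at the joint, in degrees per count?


counts = 2^14 = 16384
effective counts at joint = 16384 * 13 = 212992
resolution = 360 / 212992
= 0.0017 deg/count


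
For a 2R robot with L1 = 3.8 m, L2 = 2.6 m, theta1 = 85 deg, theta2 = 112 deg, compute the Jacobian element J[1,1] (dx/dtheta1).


J[1,1] = -L1*sin(t1) - L2*sin(t1+t2)
= -3.8*sin(85) - 2.6*sin(197)
= -3.0254


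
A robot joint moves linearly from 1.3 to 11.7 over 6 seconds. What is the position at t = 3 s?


s = t/T = 3/6 = 0.5
p(t) = p0 + (pf-p0)*s
= 1.3 + (11.7 - 1.3) * 0.5
= 6.5


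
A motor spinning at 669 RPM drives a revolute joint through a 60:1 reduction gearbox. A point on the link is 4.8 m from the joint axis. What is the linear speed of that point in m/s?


omega_motor = 669 * 2*pi/60 = 70.0575 rad/s
omega_joint = omega_motor / 60 = 1.1676 rad/s
v = omega_joint * r = 1.1676 * 4.8
= 5.6046 m/s


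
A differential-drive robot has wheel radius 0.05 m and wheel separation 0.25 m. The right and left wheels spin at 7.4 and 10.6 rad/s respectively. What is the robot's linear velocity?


vR = r*wR = 0.05*7.4 = 0.37 m/s
vL = r*wL = 0.05*10.6 = 0.53 m/s
v = (vR+vL)/2 = 0.45 m/s
omega = (vR-vL)/L = -0.64 rad/s
linear velocity = 0.45 m/s


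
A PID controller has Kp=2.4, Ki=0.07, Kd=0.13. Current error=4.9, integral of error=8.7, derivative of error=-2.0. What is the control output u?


u = Kp*e + Ki*int(e) + Kd*de/dt
= 2.4*4.9 + 0.07*8.7 + 0.13*(-2.0)
= 11.76 + 0.609 + -0.26
= 12.109


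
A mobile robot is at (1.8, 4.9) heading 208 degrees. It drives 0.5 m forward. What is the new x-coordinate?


x_new = x0 + d*cos(theta)
= 1.8 + 0.5*cos(208)
= 1.8 + -0.4415
= 1.3585


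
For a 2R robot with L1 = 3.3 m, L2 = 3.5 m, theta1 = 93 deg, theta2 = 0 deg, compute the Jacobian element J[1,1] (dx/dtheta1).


J[1,1] = -L1*sin(t1) - L2*sin(t1+t2)
= -3.3*sin(93) - 3.5*sin(93)
= -6.7907


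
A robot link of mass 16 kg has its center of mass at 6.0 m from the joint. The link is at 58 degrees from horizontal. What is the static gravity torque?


tau = m*g*L*cos(angle)
= 16 * 9.81 * 6.0 * cos(58 deg)
= 16 * 9.81 * 6.0 * 0.5299
= 499.0568 Nm


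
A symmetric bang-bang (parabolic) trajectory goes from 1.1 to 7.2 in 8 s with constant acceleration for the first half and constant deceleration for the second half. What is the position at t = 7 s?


Symmetric rest-to-rest: each phase covers (pf-p0)/2 in time T/2. 0.5*a*(T/2)^2 = (pf-p0)/2 => a = 4*(pf-p0)/T^2
a = 4*(7.2-1.1)/8^2 = 0.3812
t = 7 is in the deceleration phase (t > T/2).
p = pf - 0.5*a*(T-t)^2 = 7.2 - 0.5*0.3812*1^2
= 7.0094


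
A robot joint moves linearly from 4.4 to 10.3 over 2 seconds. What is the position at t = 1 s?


s = t/T = 1/2 = 0.5
p(t) = p0 + (pf-p0)*s
= 4.4 + (10.3 - 4.4) * 0.5
= 7.35


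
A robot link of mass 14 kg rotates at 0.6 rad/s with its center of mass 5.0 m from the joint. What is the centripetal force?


F = m * omega^2 * r
= 14 * 0.6^2 * 5.0
= 14 * 0.36 * 5.0
= 25.2 N


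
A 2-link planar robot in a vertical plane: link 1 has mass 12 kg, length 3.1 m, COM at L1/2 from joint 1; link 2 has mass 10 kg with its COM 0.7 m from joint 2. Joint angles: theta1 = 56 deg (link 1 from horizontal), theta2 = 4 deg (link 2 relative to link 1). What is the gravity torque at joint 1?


Horizontal distance from joint 1 to link-1 COM:
  x_c1 = (L1/2)*cos(t1) = 1.55 * 0.5592 = 0.8667 m
Horizontal distance from joint 1 to link-2 COM:
  x_c2 = L1*cos(t1) + Lc2*cos(t1+t2)
       = 3.1*0.5592 + 0.7*0.5 = 2.0835 m
tau1 = m1*g*x_c1 + m2*g*x_c2
     = 12*9.81*0.8667 + 10*9.81*2.0835
     = 102.0337 + 204.3912
     = 306.4248 Nm


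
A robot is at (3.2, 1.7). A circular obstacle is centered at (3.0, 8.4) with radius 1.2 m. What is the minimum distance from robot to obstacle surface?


center_dist = sqrt((3.2-3.0)^2 + (1.7-8.4)^2)
= sqrt(0.04 + 44.89)
= 6.703
min_dist = center_dist - radius = 6.703 - 1.2 = 5.503 m


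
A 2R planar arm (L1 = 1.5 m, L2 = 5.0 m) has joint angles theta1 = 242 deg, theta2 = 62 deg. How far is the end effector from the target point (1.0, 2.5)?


End effector via forward kinematics:
x = L1*cos(t1) + L2*cos(t1+t2) = 2.0918
y = L1*sin(t1) + L2*sin(t1+t2) = -5.4696
Distance to target:
d = sqrt((1.0 - 2.0918)^2 + (2.5 - -5.4696)^2)
= sqrt(1.1919 + 63.5147)
= 8.044 m


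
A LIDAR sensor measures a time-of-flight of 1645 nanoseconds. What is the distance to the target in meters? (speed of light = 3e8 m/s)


tof = 1645 ns = 1.645e-06 s
dist = c * tof / 2
= 3e8 * 1.645e-06 / 2
= 246.75 m


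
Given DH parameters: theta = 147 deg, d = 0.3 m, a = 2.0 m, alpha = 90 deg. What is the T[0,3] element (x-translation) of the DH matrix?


T[0,3] = a * cos(theta)
= 2.0 * cos(147 deg)
= 2.0 * -0.8387
= -1.6773


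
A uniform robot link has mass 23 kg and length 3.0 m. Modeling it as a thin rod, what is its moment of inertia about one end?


I = (1/3) * m * L^2
= (1/3) * 23 * 3.0^2
= 0.333333 * 23 * 9.0
= 69.0 kg*m^2


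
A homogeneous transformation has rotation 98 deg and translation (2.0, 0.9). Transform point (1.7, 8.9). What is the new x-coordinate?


x' = cos(theta)*px - sin(theta)*py + tx
= -0.1392*1.7 - 0.9903*8.9 + 2.0
= -7.05


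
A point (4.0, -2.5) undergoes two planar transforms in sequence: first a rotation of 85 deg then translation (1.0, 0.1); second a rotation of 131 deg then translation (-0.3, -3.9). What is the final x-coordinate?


After transform 1:
x1 = cos(85)*4.0 - sin(85)*-2.5 + 1.0 = 3.8391
y1 = sin(85)*4.0 + cos(85)*-2.5 + 0.1 = 3.8669
After transform 2:
x2 = cos(131)*3.8391 - sin(131)*3.8669 + -0.3
= -5.7371


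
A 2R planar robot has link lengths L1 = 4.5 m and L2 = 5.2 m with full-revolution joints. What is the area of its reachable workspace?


r_max = L1 + L2 = 9.7 m
r_min = |L1 - L2| = 0.7 m
Area = pi*(r_max^2 - r_min^2)
= pi*(94.09 - 0.49)
= pi * 93.6
= 294.0531 m^2


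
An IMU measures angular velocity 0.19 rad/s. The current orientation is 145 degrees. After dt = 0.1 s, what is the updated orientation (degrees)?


delta_theta = w * dt = 0.19 * 0.1 = 0.019 rad
= 1.0886 deg
theta_new = 145 + 1.0886 = 146.0886 deg


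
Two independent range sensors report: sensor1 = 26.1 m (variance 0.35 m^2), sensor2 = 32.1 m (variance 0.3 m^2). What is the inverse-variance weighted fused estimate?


w1 = (1/var1) / (1/var1 + 1/var2)
   = 2.8571 / (2.8571 + 3.3333) = 0.4615
w2 = 1 - w1 = 0.5385
fused = w1*s1 + w2*s2 = 12.0462 + 17.2846
= 29.3308 m


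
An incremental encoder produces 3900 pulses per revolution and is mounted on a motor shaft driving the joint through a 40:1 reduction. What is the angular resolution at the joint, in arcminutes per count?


counts per rev = 3900
effective counts at joint = 3900 * 40 = 156000
resolution = 360*60 / 156000
= 0.1385 arcmin/count


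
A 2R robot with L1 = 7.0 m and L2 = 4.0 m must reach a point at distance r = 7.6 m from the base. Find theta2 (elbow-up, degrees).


cos(theta2) = (r^2 - L1^2 - L2^2) / (2*L1*L2)
cos(theta2) = (57.76 - 49.0 - 16.0) / 56.0
cos(theta2) = -0.129286
theta2 = 97.4283 degrees


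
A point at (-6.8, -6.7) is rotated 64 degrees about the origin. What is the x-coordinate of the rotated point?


x' = x*cos(theta) - y*sin(theta)
cos(64 deg) = 0.4384, sin(64 deg) = 0.8988
x' = -6.8 * 0.4384 - -6.7 * 0.8988
= -2.9809 - -6.0219
= 3.041


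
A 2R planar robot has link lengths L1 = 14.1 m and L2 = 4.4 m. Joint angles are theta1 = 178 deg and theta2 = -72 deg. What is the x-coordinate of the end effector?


Convert angles to radians: theta1 = 3.1067, theta2 = -1.2566
x = L1*cos(theta1) + L2*cos(theta1+theta2)
x = -14.0914 + -1.2128
x = -15.3042


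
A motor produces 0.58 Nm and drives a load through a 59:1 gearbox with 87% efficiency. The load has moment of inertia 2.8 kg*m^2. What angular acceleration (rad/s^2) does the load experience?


tau_out = tau_motor * N * eta
= 0.58 * 59 * 0.87 = 29.7714 Nm
alpha = tau_out / I = 29.7714 / 2.8
= 10.6326 rad/s^2


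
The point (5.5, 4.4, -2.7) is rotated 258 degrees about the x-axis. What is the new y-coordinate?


Rotation about x-axis: y' = y*cos(theta) - z*sin(theta)
= 4.4 * -0.2079 - -2.7 * -0.9781
= -3.5558


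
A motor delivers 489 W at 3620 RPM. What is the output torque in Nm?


omega = 3620 * 2*pi/60 = 379.0855 rad/s
tau = P / omega = 489 / 379.0855
= 1.2899 Nm


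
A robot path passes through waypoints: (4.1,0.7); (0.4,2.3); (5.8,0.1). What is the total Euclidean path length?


Segment lengths:
  seg1 = sqrt((-3.7)^2 + (1.6)^2) = 4.0311
  seg2 = sqrt((5.4)^2 + (-2.2)^2) = 5.831
Total = 9.8621


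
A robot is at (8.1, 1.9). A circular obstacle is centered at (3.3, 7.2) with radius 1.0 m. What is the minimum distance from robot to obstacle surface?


center_dist = sqrt((8.1-3.3)^2 + (1.9-7.2)^2)
= sqrt(23.04 + 28.09)
= 7.1505
min_dist = center_dist - radius = 7.1505 - 1.0 = 6.1505 m


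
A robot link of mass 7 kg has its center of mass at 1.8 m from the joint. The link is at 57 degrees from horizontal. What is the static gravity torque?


tau = m*g*L*cos(angle)
= 7 * 9.81 * 1.8 * cos(57 deg)
= 7 * 9.81 * 1.8 * 0.5446
= 67.3207 Nm


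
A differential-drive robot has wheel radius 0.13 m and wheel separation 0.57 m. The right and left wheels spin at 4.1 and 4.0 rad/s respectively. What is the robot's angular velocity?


vR = r*wR = 0.13*4.1 = 0.533 m/s
vL = r*wL = 0.13*4.0 = 0.52 m/s
v = (vR+vL)/2 = 0.5265 m/s
omega = (vR-vL)/L = 0.0228 rad/s
angular velocity = 0.0228 rad/s


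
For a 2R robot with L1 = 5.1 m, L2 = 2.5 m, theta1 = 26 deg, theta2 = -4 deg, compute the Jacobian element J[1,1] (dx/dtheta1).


J[1,1] = -L1*sin(t1) - L2*sin(t1+t2)
= -5.1*sin(26) - 2.5*sin(22)
= -3.1722


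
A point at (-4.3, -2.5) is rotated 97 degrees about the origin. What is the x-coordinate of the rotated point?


x' = x*cos(theta) - y*sin(theta)
cos(97 deg) = -0.1219, sin(97 deg) = 0.9925
x' = -4.3 * -0.1219 - -2.5 * 0.9925
= 0.524 - -2.4814
= 3.0054


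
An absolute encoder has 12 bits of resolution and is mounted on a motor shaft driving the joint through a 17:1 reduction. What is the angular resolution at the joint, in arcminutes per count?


counts = 2^12 = 4096
effective counts at joint = 4096 * 17 = 69632
resolution = 360*60 / 69632
= 0.3102 arcmin/count


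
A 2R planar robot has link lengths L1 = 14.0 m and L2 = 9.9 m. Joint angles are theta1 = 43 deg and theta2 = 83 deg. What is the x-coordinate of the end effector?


Convert angles to radians: theta1 = 0.7505, theta2 = 1.4486
x = L1*cos(theta1) + L2*cos(theta1+theta2)
x = 10.239 + -5.8191
x = 4.4199


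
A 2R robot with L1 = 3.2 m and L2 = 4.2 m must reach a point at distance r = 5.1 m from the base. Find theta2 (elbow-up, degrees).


cos(theta2) = (r^2 - L1^2 - L2^2) / (2*L1*L2)
cos(theta2) = (26.01 - 10.24 - 17.64) / 26.88
cos(theta2) = -0.069568
theta2 = 93.9892 degrees


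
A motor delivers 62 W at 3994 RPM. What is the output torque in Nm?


omega = 3994 * 2*pi/60 = 418.2507 rad/s
tau = P / omega = 62 / 418.2507
= 0.1482 Nm


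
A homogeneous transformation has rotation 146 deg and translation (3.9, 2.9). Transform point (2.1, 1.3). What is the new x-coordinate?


x' = cos(theta)*px - sin(theta)*py + tx
= -0.829*2.1 - 0.5592*1.3 + 3.9
= 1.4321


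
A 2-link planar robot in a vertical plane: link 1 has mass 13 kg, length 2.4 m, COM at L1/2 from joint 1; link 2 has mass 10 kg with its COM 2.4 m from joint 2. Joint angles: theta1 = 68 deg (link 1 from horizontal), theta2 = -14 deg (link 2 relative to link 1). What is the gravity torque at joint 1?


Horizontal distance from joint 1 to link-1 COM:
  x_c1 = (L1/2)*cos(t1) = 1.2 * 0.3746 = 0.4495 m
Horizontal distance from joint 1 to link-2 COM:
  x_c2 = L1*cos(t1) + Lc2*cos(t1+t2)
       = 2.4*0.3746 + 2.4*0.5878 = 2.3097 m
tau1 = m1*g*x_c1 + m2*g*x_c2
     = 13*9.81*0.4495 + 10*9.81*2.3097
     = 57.3283 + 226.5855
     = 283.9138 Nm


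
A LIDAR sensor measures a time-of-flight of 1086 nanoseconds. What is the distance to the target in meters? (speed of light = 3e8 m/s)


tof = 1086 ns = 1.086e-06 s
dist = c * tof / 2
= 3e8 * 1.086e-06 / 2
= 162.9 m


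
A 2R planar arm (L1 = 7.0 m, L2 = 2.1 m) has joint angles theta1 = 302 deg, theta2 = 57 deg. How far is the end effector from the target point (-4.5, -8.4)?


End effector via forward kinematics:
x = L1*cos(t1) + L2*cos(t1+t2) = 5.8091
y = L1*sin(t1) + L2*sin(t1+t2) = -5.973
Distance to target:
d = sqrt((-4.5 - 5.8091)^2 + (-8.4 - -5.973)^2)
= sqrt(106.2779 + 5.8904)
= 10.591 m


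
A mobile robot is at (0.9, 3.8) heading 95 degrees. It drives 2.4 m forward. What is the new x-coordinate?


x_new = x0 + d*cos(theta)
= 0.9 + 2.4*cos(95)
= 0.9 + -0.2092
= 0.6908


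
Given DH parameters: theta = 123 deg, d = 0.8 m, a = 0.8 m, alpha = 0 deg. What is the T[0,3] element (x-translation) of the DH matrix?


T[0,3] = a * cos(theta)
= 0.8 * cos(123 deg)
= 0.8 * -0.5446
= -0.4357


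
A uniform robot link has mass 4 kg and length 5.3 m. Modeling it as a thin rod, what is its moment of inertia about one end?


I = (1/3) * m * L^2
= (1/3) * 4 * 5.3^2
= 0.333333 * 4 * 28.09
= 37.4533 kg*m^2


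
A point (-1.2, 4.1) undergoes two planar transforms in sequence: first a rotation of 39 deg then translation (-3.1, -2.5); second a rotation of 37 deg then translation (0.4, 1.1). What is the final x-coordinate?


After transform 1:
x1 = cos(39)*-1.2 - sin(39)*4.1 + -3.1 = -6.6128
y1 = sin(39)*-1.2 + cos(39)*4.1 + -2.5 = -0.0689
After transform 2:
x2 = cos(37)*-6.6128 - sin(37)*-0.0689 + 0.4
= -4.8398


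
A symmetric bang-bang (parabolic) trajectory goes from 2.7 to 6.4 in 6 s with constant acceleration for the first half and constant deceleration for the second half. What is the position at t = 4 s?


Symmetric rest-to-rest: each phase covers (pf-p0)/2 in time T/2. 0.5*a*(T/2)^2 = (pf-p0)/2 => a = 4*(pf-p0)/T^2
a = 4*(6.4-2.7)/6^2 = 0.4111
t = 4 is in the deceleration phase (t > T/2).
p = pf - 0.5*a*(T-t)^2 = 6.4 - 0.5*0.4111*2^2
= 5.5778


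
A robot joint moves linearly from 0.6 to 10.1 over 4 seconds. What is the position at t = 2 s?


s = t/T = 2/4 = 0.5
p(t) = p0 + (pf-p0)*s
= 0.6 + (10.1 - 0.6) * 0.5
= 5.35


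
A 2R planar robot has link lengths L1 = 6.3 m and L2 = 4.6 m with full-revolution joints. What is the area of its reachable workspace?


r_max = L1 + L2 = 10.9 m
r_min = |L1 - L2| = 1.7 m
Area = pi*(r_max^2 - r_min^2)
= pi*(118.81 - 2.89)
= pi * 115.92
= 364.1734 m^2


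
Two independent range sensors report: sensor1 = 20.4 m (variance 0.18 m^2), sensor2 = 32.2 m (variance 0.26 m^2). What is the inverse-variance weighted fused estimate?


w1 = (1/var1) / (1/var1 + 1/var2)
   = 5.5556 / (5.5556 + 3.8462) = 0.5909
w2 = 1 - w1 = 0.4091
fused = w1*s1 + w2*s2 = 12.0545 + 13.1727
= 25.2273 m


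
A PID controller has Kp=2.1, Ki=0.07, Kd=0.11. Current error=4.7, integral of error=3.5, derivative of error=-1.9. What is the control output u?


u = Kp*e + Ki*int(e) + Kd*de/dt
= 2.1*4.7 + 0.07*3.5 + 0.11*(-1.9)
= 9.87 + 0.245 + -0.209
= 9.906


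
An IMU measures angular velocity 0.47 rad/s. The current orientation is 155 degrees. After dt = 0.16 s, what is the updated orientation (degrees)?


delta_theta = w * dt = 0.47 * 0.16 = 0.0752 rad
= 4.3086 deg
theta_new = 155 + 4.3086 = 159.3086 deg


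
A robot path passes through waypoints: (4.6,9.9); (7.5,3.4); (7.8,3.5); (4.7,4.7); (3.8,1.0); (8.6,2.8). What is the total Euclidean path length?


Segment lengths:
  seg1 = sqrt((2.9)^2 + (-6.5)^2) = 7.1176
  seg2 = sqrt((0.3)^2 + (0.1)^2) = 0.3162
  seg3 = sqrt((-3.1)^2 + (1.2)^2) = 3.3242
  seg4 = sqrt((-0.9)^2 + (-3.7)^2) = 3.8079
  seg5 = sqrt((4.8)^2 + (1.8)^2) = 5.1264
Total = 19.6923


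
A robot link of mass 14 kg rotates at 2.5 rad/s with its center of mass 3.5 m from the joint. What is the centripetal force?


F = m * omega^2 * r
= 14 * 2.5^2 * 3.5
= 14 * 6.25 * 3.5
= 306.25 N


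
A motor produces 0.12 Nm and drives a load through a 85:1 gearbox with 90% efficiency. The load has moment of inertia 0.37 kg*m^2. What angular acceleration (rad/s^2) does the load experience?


tau_out = tau_motor * N * eta
= 0.12 * 85 * 0.9 = 9.18 Nm
alpha = tau_out / I = 9.18 / 0.37
= 24.8108 rad/s^2


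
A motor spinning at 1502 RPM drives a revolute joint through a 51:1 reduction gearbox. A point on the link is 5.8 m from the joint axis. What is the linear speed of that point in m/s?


omega_motor = 1502 * 2*pi/60 = 157.2891 rad/s
omega_joint = omega_motor / 51 = 3.0841 rad/s
v = omega_joint * r = 3.0841 * 5.8
= 17.8878 m/s


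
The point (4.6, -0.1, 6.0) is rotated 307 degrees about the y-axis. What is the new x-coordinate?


Rotation about y-axis: x' = x*cos(theta) + z*sin(theta)
= 4.6 * 0.6018 + 6.0 * -0.7986
= -2.0235


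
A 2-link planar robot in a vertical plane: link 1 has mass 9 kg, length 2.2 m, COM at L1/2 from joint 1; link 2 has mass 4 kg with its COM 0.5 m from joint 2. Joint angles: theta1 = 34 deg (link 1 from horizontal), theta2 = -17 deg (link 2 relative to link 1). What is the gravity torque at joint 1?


Horizontal distance from joint 1 to link-1 COM:
  x_c1 = (L1/2)*cos(t1) = 1.1 * 0.829 = 0.9119 m
Horizontal distance from joint 1 to link-2 COM:
  x_c2 = L1*cos(t1) + Lc2*cos(t1+t2)
       = 2.2*0.829 + 0.5*0.9563 = 2.302 m
tau1 = m1*g*x_c1 + m2*g*x_c2
     = 9*9.81*0.9119 + 4*9.81*2.302
     = 80.5153 + 90.3319
     = 170.8472 Nm


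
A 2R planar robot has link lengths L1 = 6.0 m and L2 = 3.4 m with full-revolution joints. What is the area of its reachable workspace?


r_max = L1 + L2 = 9.4 m
r_min = |L1 - L2| = 2.6 m
Area = pi*(r_max^2 - r_min^2)
= pi*(88.36 - 6.76)
= pi * 81.6
= 256.354 m^2


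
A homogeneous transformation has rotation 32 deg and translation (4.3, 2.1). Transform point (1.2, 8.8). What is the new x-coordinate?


x' = cos(theta)*px - sin(theta)*py + tx
= 0.848*1.2 - 0.5299*8.8 + 4.3
= 0.6544


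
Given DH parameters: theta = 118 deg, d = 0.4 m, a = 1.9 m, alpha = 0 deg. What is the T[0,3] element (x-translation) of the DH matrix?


T[0,3] = a * cos(theta)
= 1.9 * cos(118 deg)
= 1.9 * -0.4695
= -0.892


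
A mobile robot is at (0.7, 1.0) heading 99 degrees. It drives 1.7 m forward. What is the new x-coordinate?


x_new = x0 + d*cos(theta)
= 0.7 + 1.7*cos(99)
= 0.7 + -0.2659
= 0.4341


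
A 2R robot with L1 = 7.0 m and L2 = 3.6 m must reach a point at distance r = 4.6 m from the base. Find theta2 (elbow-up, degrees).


cos(theta2) = (r^2 - L1^2 - L2^2) / (2*L1*L2)
cos(theta2) = (21.16 - 49.0 - 12.96) / 50.4
cos(theta2) = -0.809524
theta2 = 144.0494 degrees


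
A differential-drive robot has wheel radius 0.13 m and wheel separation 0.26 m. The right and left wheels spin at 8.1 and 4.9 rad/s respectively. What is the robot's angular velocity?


vR = r*wR = 0.13*8.1 = 1.053 m/s
vL = r*wL = 0.13*4.9 = 0.637 m/s
v = (vR+vL)/2 = 0.845 m/s
omega = (vR-vL)/L = 1.6 rad/s
angular velocity = 1.6 rad/s


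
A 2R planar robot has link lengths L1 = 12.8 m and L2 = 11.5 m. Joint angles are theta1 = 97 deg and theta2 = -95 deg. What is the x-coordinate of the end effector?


Convert angles to radians: theta1 = 1.693, theta2 = -1.6581
x = L1*cos(theta1) + L2*cos(theta1+theta2)
x = -1.5599 + 11.493
x = 9.9331


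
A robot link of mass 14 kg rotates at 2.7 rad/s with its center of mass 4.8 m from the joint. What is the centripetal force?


F = m * omega^2 * r
= 14 * 2.7^2 * 4.8
= 14 * 7.29 * 4.8
= 489.888 N


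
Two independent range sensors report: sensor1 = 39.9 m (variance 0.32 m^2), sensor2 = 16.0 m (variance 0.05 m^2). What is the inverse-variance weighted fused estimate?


w1 = (1/var1) / (1/var1 + 1/var2)
   = 3.125 / (3.125 + 20.0) = 0.1351
w2 = 1 - w1 = 0.8649
fused = w1*s1 + w2*s2 = 5.3919 + 13.8378
= 19.2297 m


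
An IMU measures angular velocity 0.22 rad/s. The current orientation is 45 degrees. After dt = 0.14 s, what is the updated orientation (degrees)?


delta_theta = w * dt = 0.22 * 0.14 = 0.0308 rad
= 1.7647 deg
theta_new = 45 + 1.7647 = 46.7647 deg


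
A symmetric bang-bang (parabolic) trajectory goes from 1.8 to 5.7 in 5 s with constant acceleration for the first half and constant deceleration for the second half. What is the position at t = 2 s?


Symmetric rest-to-rest: each phase covers (pf-p0)/2 in time T/2. 0.5*a*(T/2)^2 = (pf-p0)/2 => a = 4*(pf-p0)/T^2
a = 4*(5.7-1.8)/5^2 = 0.624
t = 2 is in the acceleration phase (t <= T/2).
p = p0 + 0.5*a*t^2 = 1.8 + 0.5*0.624*2^2
= 3.048


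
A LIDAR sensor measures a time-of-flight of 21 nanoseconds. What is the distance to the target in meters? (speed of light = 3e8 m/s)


tof = 21 ns = 2.1e-08 s
dist = c * tof / 2
= 3e8 * 2.1e-08 / 2
= 3.15 m


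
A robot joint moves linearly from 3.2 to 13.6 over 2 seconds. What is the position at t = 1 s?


s = t/T = 1/2 = 0.5
p(t) = p0 + (pf-p0)*s
= 3.2 + (13.6 - 3.2) * 0.5
= 8.4


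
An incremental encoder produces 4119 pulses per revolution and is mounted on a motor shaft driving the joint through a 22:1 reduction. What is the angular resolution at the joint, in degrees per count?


counts per rev = 4119
effective counts at joint = 4119 * 22 = 90618
resolution = 360 / 90618
= 0.004 deg/count


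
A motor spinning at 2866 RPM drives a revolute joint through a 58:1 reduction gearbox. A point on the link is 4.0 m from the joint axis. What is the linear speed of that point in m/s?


omega_motor = 2866 * 2*pi/60 = 300.1268 rad/s
omega_joint = omega_motor / 58 = 5.1746 rad/s
v = omega_joint * r = 5.1746 * 4.0
= 20.6984 m/s


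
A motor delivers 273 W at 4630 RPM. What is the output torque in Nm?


omega = 4630 * 2*pi/60 = 484.8525 rad/s
tau = P / omega = 273 / 484.8525
= 0.5631 Nm
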